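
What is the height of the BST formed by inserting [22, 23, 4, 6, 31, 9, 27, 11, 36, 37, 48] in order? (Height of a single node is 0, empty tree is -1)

Insertion order: [22, 23, 4, 6, 31, 9, 27, 11, 36, 37, 48]
Tree (level-order array): [22, 4, 23, None, 6, None, 31, None, 9, 27, 36, None, 11, None, None, None, 37, None, None, None, 48]
Compute height bottom-up (empty subtree = -1):
  height(11) = 1 + max(-1, -1) = 0
  height(9) = 1 + max(-1, 0) = 1
  height(6) = 1 + max(-1, 1) = 2
  height(4) = 1 + max(-1, 2) = 3
  height(27) = 1 + max(-1, -1) = 0
  height(48) = 1 + max(-1, -1) = 0
  height(37) = 1 + max(-1, 0) = 1
  height(36) = 1 + max(-1, 1) = 2
  height(31) = 1 + max(0, 2) = 3
  height(23) = 1 + max(-1, 3) = 4
  height(22) = 1 + max(3, 4) = 5
Height = 5


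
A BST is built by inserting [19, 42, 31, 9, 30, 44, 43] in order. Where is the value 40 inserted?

Starting tree (level order): [19, 9, 42, None, None, 31, 44, 30, None, 43]
Insertion path: 19 -> 42 -> 31
Result: insert 40 as right child of 31
Final tree (level order): [19, 9, 42, None, None, 31, 44, 30, 40, 43]


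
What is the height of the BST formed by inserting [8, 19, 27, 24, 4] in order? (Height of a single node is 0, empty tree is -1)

Insertion order: [8, 19, 27, 24, 4]
Tree (level-order array): [8, 4, 19, None, None, None, 27, 24]
Compute height bottom-up (empty subtree = -1):
  height(4) = 1 + max(-1, -1) = 0
  height(24) = 1 + max(-1, -1) = 0
  height(27) = 1 + max(0, -1) = 1
  height(19) = 1 + max(-1, 1) = 2
  height(8) = 1 + max(0, 2) = 3
Height = 3


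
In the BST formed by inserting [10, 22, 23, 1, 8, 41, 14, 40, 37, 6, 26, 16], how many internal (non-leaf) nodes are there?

Tree built from: [10, 22, 23, 1, 8, 41, 14, 40, 37, 6, 26, 16]
Tree (level-order array): [10, 1, 22, None, 8, 14, 23, 6, None, None, 16, None, 41, None, None, None, None, 40, None, 37, None, 26]
Rule: An internal node has at least one child.
Per-node child counts:
  node 10: 2 child(ren)
  node 1: 1 child(ren)
  node 8: 1 child(ren)
  node 6: 0 child(ren)
  node 22: 2 child(ren)
  node 14: 1 child(ren)
  node 16: 0 child(ren)
  node 23: 1 child(ren)
  node 41: 1 child(ren)
  node 40: 1 child(ren)
  node 37: 1 child(ren)
  node 26: 0 child(ren)
Matching nodes: [10, 1, 8, 22, 14, 23, 41, 40, 37]
Count of internal (non-leaf) nodes: 9


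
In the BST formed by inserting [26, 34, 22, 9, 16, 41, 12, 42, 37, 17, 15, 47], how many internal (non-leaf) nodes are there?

Tree built from: [26, 34, 22, 9, 16, 41, 12, 42, 37, 17, 15, 47]
Tree (level-order array): [26, 22, 34, 9, None, None, 41, None, 16, 37, 42, 12, 17, None, None, None, 47, None, 15]
Rule: An internal node has at least one child.
Per-node child counts:
  node 26: 2 child(ren)
  node 22: 1 child(ren)
  node 9: 1 child(ren)
  node 16: 2 child(ren)
  node 12: 1 child(ren)
  node 15: 0 child(ren)
  node 17: 0 child(ren)
  node 34: 1 child(ren)
  node 41: 2 child(ren)
  node 37: 0 child(ren)
  node 42: 1 child(ren)
  node 47: 0 child(ren)
Matching nodes: [26, 22, 9, 16, 12, 34, 41, 42]
Count of internal (non-leaf) nodes: 8


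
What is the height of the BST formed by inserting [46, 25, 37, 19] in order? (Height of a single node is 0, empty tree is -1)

Insertion order: [46, 25, 37, 19]
Tree (level-order array): [46, 25, None, 19, 37]
Compute height bottom-up (empty subtree = -1):
  height(19) = 1 + max(-1, -1) = 0
  height(37) = 1 + max(-1, -1) = 0
  height(25) = 1 + max(0, 0) = 1
  height(46) = 1 + max(1, -1) = 2
Height = 2


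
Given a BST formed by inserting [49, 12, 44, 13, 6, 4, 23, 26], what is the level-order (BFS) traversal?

Tree insertion order: [49, 12, 44, 13, 6, 4, 23, 26]
Tree (level-order array): [49, 12, None, 6, 44, 4, None, 13, None, None, None, None, 23, None, 26]
BFS from the root, enqueuing left then right child of each popped node:
  queue [49] -> pop 49, enqueue [12], visited so far: [49]
  queue [12] -> pop 12, enqueue [6, 44], visited so far: [49, 12]
  queue [6, 44] -> pop 6, enqueue [4], visited so far: [49, 12, 6]
  queue [44, 4] -> pop 44, enqueue [13], visited so far: [49, 12, 6, 44]
  queue [4, 13] -> pop 4, enqueue [none], visited so far: [49, 12, 6, 44, 4]
  queue [13] -> pop 13, enqueue [23], visited so far: [49, 12, 6, 44, 4, 13]
  queue [23] -> pop 23, enqueue [26], visited so far: [49, 12, 6, 44, 4, 13, 23]
  queue [26] -> pop 26, enqueue [none], visited so far: [49, 12, 6, 44, 4, 13, 23, 26]
Result: [49, 12, 6, 44, 4, 13, 23, 26]


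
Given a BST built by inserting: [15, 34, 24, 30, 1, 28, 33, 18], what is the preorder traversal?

Tree insertion order: [15, 34, 24, 30, 1, 28, 33, 18]
Tree (level-order array): [15, 1, 34, None, None, 24, None, 18, 30, None, None, 28, 33]
Preorder traversal: [15, 1, 34, 24, 18, 30, 28, 33]


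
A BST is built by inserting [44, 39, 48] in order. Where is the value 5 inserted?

Starting tree (level order): [44, 39, 48]
Insertion path: 44 -> 39
Result: insert 5 as left child of 39
Final tree (level order): [44, 39, 48, 5]


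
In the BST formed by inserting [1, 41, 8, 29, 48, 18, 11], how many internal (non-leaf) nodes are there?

Tree built from: [1, 41, 8, 29, 48, 18, 11]
Tree (level-order array): [1, None, 41, 8, 48, None, 29, None, None, 18, None, 11]
Rule: An internal node has at least one child.
Per-node child counts:
  node 1: 1 child(ren)
  node 41: 2 child(ren)
  node 8: 1 child(ren)
  node 29: 1 child(ren)
  node 18: 1 child(ren)
  node 11: 0 child(ren)
  node 48: 0 child(ren)
Matching nodes: [1, 41, 8, 29, 18]
Count of internal (non-leaf) nodes: 5


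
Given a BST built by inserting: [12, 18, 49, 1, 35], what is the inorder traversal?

Tree insertion order: [12, 18, 49, 1, 35]
Tree (level-order array): [12, 1, 18, None, None, None, 49, 35]
Inorder traversal: [1, 12, 18, 35, 49]


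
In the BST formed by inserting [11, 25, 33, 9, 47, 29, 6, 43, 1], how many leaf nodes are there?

Tree built from: [11, 25, 33, 9, 47, 29, 6, 43, 1]
Tree (level-order array): [11, 9, 25, 6, None, None, 33, 1, None, 29, 47, None, None, None, None, 43]
Rule: A leaf has 0 children.
Per-node child counts:
  node 11: 2 child(ren)
  node 9: 1 child(ren)
  node 6: 1 child(ren)
  node 1: 0 child(ren)
  node 25: 1 child(ren)
  node 33: 2 child(ren)
  node 29: 0 child(ren)
  node 47: 1 child(ren)
  node 43: 0 child(ren)
Matching nodes: [1, 29, 43]
Count of leaf nodes: 3


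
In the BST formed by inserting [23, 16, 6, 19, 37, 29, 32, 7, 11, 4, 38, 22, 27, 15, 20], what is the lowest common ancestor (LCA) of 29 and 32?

Tree insertion order: [23, 16, 6, 19, 37, 29, 32, 7, 11, 4, 38, 22, 27, 15, 20]
Tree (level-order array): [23, 16, 37, 6, 19, 29, 38, 4, 7, None, 22, 27, 32, None, None, None, None, None, 11, 20, None, None, None, None, None, None, 15]
In a BST, the LCA of p=29, q=32 is the first node v on the
root-to-leaf path with p <= v <= q (go left if both < v, right if both > v).
Walk from root:
  at 23: both 29 and 32 > 23, go right
  at 37: both 29 and 32 < 37, go left
  at 29: 29 <= 29 <= 32, this is the LCA
LCA = 29


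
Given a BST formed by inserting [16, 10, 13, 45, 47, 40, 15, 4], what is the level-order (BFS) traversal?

Tree insertion order: [16, 10, 13, 45, 47, 40, 15, 4]
Tree (level-order array): [16, 10, 45, 4, 13, 40, 47, None, None, None, 15]
BFS from the root, enqueuing left then right child of each popped node:
  queue [16] -> pop 16, enqueue [10, 45], visited so far: [16]
  queue [10, 45] -> pop 10, enqueue [4, 13], visited so far: [16, 10]
  queue [45, 4, 13] -> pop 45, enqueue [40, 47], visited so far: [16, 10, 45]
  queue [4, 13, 40, 47] -> pop 4, enqueue [none], visited so far: [16, 10, 45, 4]
  queue [13, 40, 47] -> pop 13, enqueue [15], visited so far: [16, 10, 45, 4, 13]
  queue [40, 47, 15] -> pop 40, enqueue [none], visited so far: [16, 10, 45, 4, 13, 40]
  queue [47, 15] -> pop 47, enqueue [none], visited so far: [16, 10, 45, 4, 13, 40, 47]
  queue [15] -> pop 15, enqueue [none], visited so far: [16, 10, 45, 4, 13, 40, 47, 15]
Result: [16, 10, 45, 4, 13, 40, 47, 15]


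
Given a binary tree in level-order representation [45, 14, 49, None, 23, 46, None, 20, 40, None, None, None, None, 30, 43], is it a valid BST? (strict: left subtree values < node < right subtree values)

Level-order array: [45, 14, 49, None, 23, 46, None, 20, 40, None, None, None, None, 30, 43]
Validate using subtree bounds (lo, hi): at each node, require lo < value < hi,
then recurse left with hi=value and right with lo=value.
Preorder trace (stopping at first violation):
  at node 45 with bounds (-inf, +inf): OK
  at node 14 with bounds (-inf, 45): OK
  at node 23 with bounds (14, 45): OK
  at node 20 with bounds (14, 23): OK
  at node 40 with bounds (23, 45): OK
  at node 30 with bounds (23, 40): OK
  at node 43 with bounds (40, 45): OK
  at node 49 with bounds (45, +inf): OK
  at node 46 with bounds (45, 49): OK
No violation found at any node.
Result: Valid BST


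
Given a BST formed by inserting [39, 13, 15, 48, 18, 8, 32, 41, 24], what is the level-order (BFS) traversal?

Tree insertion order: [39, 13, 15, 48, 18, 8, 32, 41, 24]
Tree (level-order array): [39, 13, 48, 8, 15, 41, None, None, None, None, 18, None, None, None, 32, 24]
BFS from the root, enqueuing left then right child of each popped node:
  queue [39] -> pop 39, enqueue [13, 48], visited so far: [39]
  queue [13, 48] -> pop 13, enqueue [8, 15], visited so far: [39, 13]
  queue [48, 8, 15] -> pop 48, enqueue [41], visited so far: [39, 13, 48]
  queue [8, 15, 41] -> pop 8, enqueue [none], visited so far: [39, 13, 48, 8]
  queue [15, 41] -> pop 15, enqueue [18], visited so far: [39, 13, 48, 8, 15]
  queue [41, 18] -> pop 41, enqueue [none], visited so far: [39, 13, 48, 8, 15, 41]
  queue [18] -> pop 18, enqueue [32], visited so far: [39, 13, 48, 8, 15, 41, 18]
  queue [32] -> pop 32, enqueue [24], visited so far: [39, 13, 48, 8, 15, 41, 18, 32]
  queue [24] -> pop 24, enqueue [none], visited so far: [39, 13, 48, 8, 15, 41, 18, 32, 24]
Result: [39, 13, 48, 8, 15, 41, 18, 32, 24]


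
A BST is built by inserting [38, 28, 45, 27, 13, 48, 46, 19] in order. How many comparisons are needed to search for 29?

Search path for 29: 38 -> 28
Found: False
Comparisons: 2


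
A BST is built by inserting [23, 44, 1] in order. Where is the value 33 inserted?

Starting tree (level order): [23, 1, 44]
Insertion path: 23 -> 44
Result: insert 33 as left child of 44
Final tree (level order): [23, 1, 44, None, None, 33]


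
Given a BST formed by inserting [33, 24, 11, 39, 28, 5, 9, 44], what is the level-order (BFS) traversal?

Tree insertion order: [33, 24, 11, 39, 28, 5, 9, 44]
Tree (level-order array): [33, 24, 39, 11, 28, None, 44, 5, None, None, None, None, None, None, 9]
BFS from the root, enqueuing left then right child of each popped node:
  queue [33] -> pop 33, enqueue [24, 39], visited so far: [33]
  queue [24, 39] -> pop 24, enqueue [11, 28], visited so far: [33, 24]
  queue [39, 11, 28] -> pop 39, enqueue [44], visited so far: [33, 24, 39]
  queue [11, 28, 44] -> pop 11, enqueue [5], visited so far: [33, 24, 39, 11]
  queue [28, 44, 5] -> pop 28, enqueue [none], visited so far: [33, 24, 39, 11, 28]
  queue [44, 5] -> pop 44, enqueue [none], visited so far: [33, 24, 39, 11, 28, 44]
  queue [5] -> pop 5, enqueue [9], visited so far: [33, 24, 39, 11, 28, 44, 5]
  queue [9] -> pop 9, enqueue [none], visited so far: [33, 24, 39, 11, 28, 44, 5, 9]
Result: [33, 24, 39, 11, 28, 44, 5, 9]


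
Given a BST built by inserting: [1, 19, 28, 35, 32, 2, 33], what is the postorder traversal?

Tree insertion order: [1, 19, 28, 35, 32, 2, 33]
Tree (level-order array): [1, None, 19, 2, 28, None, None, None, 35, 32, None, None, 33]
Postorder traversal: [2, 33, 32, 35, 28, 19, 1]


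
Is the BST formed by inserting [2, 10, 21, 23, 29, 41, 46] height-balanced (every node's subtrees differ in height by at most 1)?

Tree (level-order array): [2, None, 10, None, 21, None, 23, None, 29, None, 41, None, 46]
Definition: a tree is height-balanced if, at every node, |h(left) - h(right)| <= 1 (empty subtree has height -1).
Bottom-up per-node check:
  node 46: h_left=-1, h_right=-1, diff=0 [OK], height=0
  node 41: h_left=-1, h_right=0, diff=1 [OK], height=1
  node 29: h_left=-1, h_right=1, diff=2 [FAIL (|-1-1|=2 > 1)], height=2
  node 23: h_left=-1, h_right=2, diff=3 [FAIL (|-1-2|=3 > 1)], height=3
  node 21: h_left=-1, h_right=3, diff=4 [FAIL (|-1-3|=4 > 1)], height=4
  node 10: h_left=-1, h_right=4, diff=5 [FAIL (|-1-4|=5 > 1)], height=5
  node 2: h_left=-1, h_right=5, diff=6 [FAIL (|-1-5|=6 > 1)], height=6
Node 29 violates the condition: |-1 - 1| = 2 > 1.
Result: Not balanced


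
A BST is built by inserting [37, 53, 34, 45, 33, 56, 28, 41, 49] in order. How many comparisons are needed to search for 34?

Search path for 34: 37 -> 34
Found: True
Comparisons: 2


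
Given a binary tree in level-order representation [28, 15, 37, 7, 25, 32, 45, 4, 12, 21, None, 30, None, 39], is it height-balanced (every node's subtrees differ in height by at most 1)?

Tree (level-order array): [28, 15, 37, 7, 25, 32, 45, 4, 12, 21, None, 30, None, 39]
Definition: a tree is height-balanced if, at every node, |h(left) - h(right)| <= 1 (empty subtree has height -1).
Bottom-up per-node check:
  node 4: h_left=-1, h_right=-1, diff=0 [OK], height=0
  node 12: h_left=-1, h_right=-1, diff=0 [OK], height=0
  node 7: h_left=0, h_right=0, diff=0 [OK], height=1
  node 21: h_left=-1, h_right=-1, diff=0 [OK], height=0
  node 25: h_left=0, h_right=-1, diff=1 [OK], height=1
  node 15: h_left=1, h_right=1, diff=0 [OK], height=2
  node 30: h_left=-1, h_right=-1, diff=0 [OK], height=0
  node 32: h_left=0, h_right=-1, diff=1 [OK], height=1
  node 39: h_left=-1, h_right=-1, diff=0 [OK], height=0
  node 45: h_left=0, h_right=-1, diff=1 [OK], height=1
  node 37: h_left=1, h_right=1, diff=0 [OK], height=2
  node 28: h_left=2, h_right=2, diff=0 [OK], height=3
All nodes satisfy the balance condition.
Result: Balanced


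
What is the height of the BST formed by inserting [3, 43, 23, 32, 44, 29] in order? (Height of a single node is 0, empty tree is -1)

Insertion order: [3, 43, 23, 32, 44, 29]
Tree (level-order array): [3, None, 43, 23, 44, None, 32, None, None, 29]
Compute height bottom-up (empty subtree = -1):
  height(29) = 1 + max(-1, -1) = 0
  height(32) = 1 + max(0, -1) = 1
  height(23) = 1 + max(-1, 1) = 2
  height(44) = 1 + max(-1, -1) = 0
  height(43) = 1 + max(2, 0) = 3
  height(3) = 1 + max(-1, 3) = 4
Height = 4


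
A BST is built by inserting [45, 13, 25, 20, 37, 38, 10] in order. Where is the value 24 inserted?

Starting tree (level order): [45, 13, None, 10, 25, None, None, 20, 37, None, None, None, 38]
Insertion path: 45 -> 13 -> 25 -> 20
Result: insert 24 as right child of 20
Final tree (level order): [45, 13, None, 10, 25, None, None, 20, 37, None, 24, None, 38]


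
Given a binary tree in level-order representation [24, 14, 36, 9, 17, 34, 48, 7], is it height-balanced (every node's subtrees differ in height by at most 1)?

Tree (level-order array): [24, 14, 36, 9, 17, 34, 48, 7]
Definition: a tree is height-balanced if, at every node, |h(left) - h(right)| <= 1 (empty subtree has height -1).
Bottom-up per-node check:
  node 7: h_left=-1, h_right=-1, diff=0 [OK], height=0
  node 9: h_left=0, h_right=-1, diff=1 [OK], height=1
  node 17: h_left=-1, h_right=-1, diff=0 [OK], height=0
  node 14: h_left=1, h_right=0, diff=1 [OK], height=2
  node 34: h_left=-1, h_right=-1, diff=0 [OK], height=0
  node 48: h_left=-1, h_right=-1, diff=0 [OK], height=0
  node 36: h_left=0, h_right=0, diff=0 [OK], height=1
  node 24: h_left=2, h_right=1, diff=1 [OK], height=3
All nodes satisfy the balance condition.
Result: Balanced


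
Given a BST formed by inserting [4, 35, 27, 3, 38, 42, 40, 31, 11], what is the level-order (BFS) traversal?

Tree insertion order: [4, 35, 27, 3, 38, 42, 40, 31, 11]
Tree (level-order array): [4, 3, 35, None, None, 27, 38, 11, 31, None, 42, None, None, None, None, 40]
BFS from the root, enqueuing left then right child of each popped node:
  queue [4] -> pop 4, enqueue [3, 35], visited so far: [4]
  queue [3, 35] -> pop 3, enqueue [none], visited so far: [4, 3]
  queue [35] -> pop 35, enqueue [27, 38], visited so far: [4, 3, 35]
  queue [27, 38] -> pop 27, enqueue [11, 31], visited so far: [4, 3, 35, 27]
  queue [38, 11, 31] -> pop 38, enqueue [42], visited so far: [4, 3, 35, 27, 38]
  queue [11, 31, 42] -> pop 11, enqueue [none], visited so far: [4, 3, 35, 27, 38, 11]
  queue [31, 42] -> pop 31, enqueue [none], visited so far: [4, 3, 35, 27, 38, 11, 31]
  queue [42] -> pop 42, enqueue [40], visited so far: [4, 3, 35, 27, 38, 11, 31, 42]
  queue [40] -> pop 40, enqueue [none], visited so far: [4, 3, 35, 27, 38, 11, 31, 42, 40]
Result: [4, 3, 35, 27, 38, 11, 31, 42, 40]


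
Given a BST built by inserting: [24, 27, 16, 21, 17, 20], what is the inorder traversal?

Tree insertion order: [24, 27, 16, 21, 17, 20]
Tree (level-order array): [24, 16, 27, None, 21, None, None, 17, None, None, 20]
Inorder traversal: [16, 17, 20, 21, 24, 27]


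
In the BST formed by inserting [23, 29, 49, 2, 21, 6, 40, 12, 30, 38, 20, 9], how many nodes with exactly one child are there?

Tree built from: [23, 29, 49, 2, 21, 6, 40, 12, 30, 38, 20, 9]
Tree (level-order array): [23, 2, 29, None, 21, None, 49, 6, None, 40, None, None, 12, 30, None, 9, 20, None, 38]
Rule: These are nodes with exactly 1 non-null child.
Per-node child counts:
  node 23: 2 child(ren)
  node 2: 1 child(ren)
  node 21: 1 child(ren)
  node 6: 1 child(ren)
  node 12: 2 child(ren)
  node 9: 0 child(ren)
  node 20: 0 child(ren)
  node 29: 1 child(ren)
  node 49: 1 child(ren)
  node 40: 1 child(ren)
  node 30: 1 child(ren)
  node 38: 0 child(ren)
Matching nodes: [2, 21, 6, 29, 49, 40, 30]
Count of nodes with exactly one child: 7


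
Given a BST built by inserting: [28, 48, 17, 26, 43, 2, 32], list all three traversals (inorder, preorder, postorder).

Tree insertion order: [28, 48, 17, 26, 43, 2, 32]
Tree (level-order array): [28, 17, 48, 2, 26, 43, None, None, None, None, None, 32]
Inorder (L, root, R): [2, 17, 26, 28, 32, 43, 48]
Preorder (root, L, R): [28, 17, 2, 26, 48, 43, 32]
Postorder (L, R, root): [2, 26, 17, 32, 43, 48, 28]


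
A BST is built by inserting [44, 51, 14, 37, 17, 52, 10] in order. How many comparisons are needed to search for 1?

Search path for 1: 44 -> 14 -> 10
Found: False
Comparisons: 3


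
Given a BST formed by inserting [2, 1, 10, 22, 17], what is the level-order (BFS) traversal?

Tree insertion order: [2, 1, 10, 22, 17]
Tree (level-order array): [2, 1, 10, None, None, None, 22, 17]
BFS from the root, enqueuing left then right child of each popped node:
  queue [2] -> pop 2, enqueue [1, 10], visited so far: [2]
  queue [1, 10] -> pop 1, enqueue [none], visited so far: [2, 1]
  queue [10] -> pop 10, enqueue [22], visited so far: [2, 1, 10]
  queue [22] -> pop 22, enqueue [17], visited so far: [2, 1, 10, 22]
  queue [17] -> pop 17, enqueue [none], visited so far: [2, 1, 10, 22, 17]
Result: [2, 1, 10, 22, 17]


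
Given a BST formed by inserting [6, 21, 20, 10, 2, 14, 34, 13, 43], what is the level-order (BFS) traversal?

Tree insertion order: [6, 21, 20, 10, 2, 14, 34, 13, 43]
Tree (level-order array): [6, 2, 21, None, None, 20, 34, 10, None, None, 43, None, 14, None, None, 13]
BFS from the root, enqueuing left then right child of each popped node:
  queue [6] -> pop 6, enqueue [2, 21], visited so far: [6]
  queue [2, 21] -> pop 2, enqueue [none], visited so far: [6, 2]
  queue [21] -> pop 21, enqueue [20, 34], visited so far: [6, 2, 21]
  queue [20, 34] -> pop 20, enqueue [10], visited so far: [6, 2, 21, 20]
  queue [34, 10] -> pop 34, enqueue [43], visited so far: [6, 2, 21, 20, 34]
  queue [10, 43] -> pop 10, enqueue [14], visited so far: [6, 2, 21, 20, 34, 10]
  queue [43, 14] -> pop 43, enqueue [none], visited so far: [6, 2, 21, 20, 34, 10, 43]
  queue [14] -> pop 14, enqueue [13], visited so far: [6, 2, 21, 20, 34, 10, 43, 14]
  queue [13] -> pop 13, enqueue [none], visited so far: [6, 2, 21, 20, 34, 10, 43, 14, 13]
Result: [6, 2, 21, 20, 34, 10, 43, 14, 13]


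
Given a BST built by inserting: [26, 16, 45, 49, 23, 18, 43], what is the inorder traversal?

Tree insertion order: [26, 16, 45, 49, 23, 18, 43]
Tree (level-order array): [26, 16, 45, None, 23, 43, 49, 18]
Inorder traversal: [16, 18, 23, 26, 43, 45, 49]


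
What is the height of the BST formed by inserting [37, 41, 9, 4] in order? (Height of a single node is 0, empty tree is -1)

Insertion order: [37, 41, 9, 4]
Tree (level-order array): [37, 9, 41, 4]
Compute height bottom-up (empty subtree = -1):
  height(4) = 1 + max(-1, -1) = 0
  height(9) = 1 + max(0, -1) = 1
  height(41) = 1 + max(-1, -1) = 0
  height(37) = 1 + max(1, 0) = 2
Height = 2


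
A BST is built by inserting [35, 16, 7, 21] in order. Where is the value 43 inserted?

Starting tree (level order): [35, 16, None, 7, 21]
Insertion path: 35
Result: insert 43 as right child of 35
Final tree (level order): [35, 16, 43, 7, 21]


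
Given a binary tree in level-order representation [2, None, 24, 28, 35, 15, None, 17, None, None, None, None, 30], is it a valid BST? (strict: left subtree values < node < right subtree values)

Level-order array: [2, None, 24, 28, 35, 15, None, 17, None, None, None, None, 30]
Validate using subtree bounds (lo, hi): at each node, require lo < value < hi,
then recurse left with hi=value and right with lo=value.
Preorder trace (stopping at first violation):
  at node 2 with bounds (-inf, +inf): OK
  at node 24 with bounds (2, +inf): OK
  at node 28 with bounds (2, 24): VIOLATION
Node 28 violates its bound: not (2 < 28 < 24).
Result: Not a valid BST


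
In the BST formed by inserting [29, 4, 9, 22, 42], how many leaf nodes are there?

Tree built from: [29, 4, 9, 22, 42]
Tree (level-order array): [29, 4, 42, None, 9, None, None, None, 22]
Rule: A leaf has 0 children.
Per-node child counts:
  node 29: 2 child(ren)
  node 4: 1 child(ren)
  node 9: 1 child(ren)
  node 22: 0 child(ren)
  node 42: 0 child(ren)
Matching nodes: [22, 42]
Count of leaf nodes: 2


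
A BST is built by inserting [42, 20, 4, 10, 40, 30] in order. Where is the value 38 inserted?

Starting tree (level order): [42, 20, None, 4, 40, None, 10, 30]
Insertion path: 42 -> 20 -> 40 -> 30
Result: insert 38 as right child of 30
Final tree (level order): [42, 20, None, 4, 40, None, 10, 30, None, None, None, None, 38]


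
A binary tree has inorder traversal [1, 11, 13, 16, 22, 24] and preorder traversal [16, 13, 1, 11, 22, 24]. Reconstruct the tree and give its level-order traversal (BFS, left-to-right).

Inorder:  [1, 11, 13, 16, 22, 24]
Preorder: [16, 13, 1, 11, 22, 24]
Algorithm: preorder visits root first, so consume preorder in order;
for each root, split the current inorder slice at that value into
left-subtree inorder and right-subtree inorder, then recurse.
Recursive splits:
  root=16; inorder splits into left=[1, 11, 13], right=[22, 24]
  root=13; inorder splits into left=[1, 11], right=[]
  root=1; inorder splits into left=[], right=[11]
  root=11; inorder splits into left=[], right=[]
  root=22; inorder splits into left=[], right=[24]
  root=24; inorder splits into left=[], right=[]
Reconstructed level-order: [16, 13, 22, 1, 24, 11]


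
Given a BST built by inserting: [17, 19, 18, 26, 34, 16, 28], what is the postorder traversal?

Tree insertion order: [17, 19, 18, 26, 34, 16, 28]
Tree (level-order array): [17, 16, 19, None, None, 18, 26, None, None, None, 34, 28]
Postorder traversal: [16, 18, 28, 34, 26, 19, 17]


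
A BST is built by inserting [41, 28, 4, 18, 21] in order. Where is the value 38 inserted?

Starting tree (level order): [41, 28, None, 4, None, None, 18, None, 21]
Insertion path: 41 -> 28
Result: insert 38 as right child of 28
Final tree (level order): [41, 28, None, 4, 38, None, 18, None, None, None, 21]


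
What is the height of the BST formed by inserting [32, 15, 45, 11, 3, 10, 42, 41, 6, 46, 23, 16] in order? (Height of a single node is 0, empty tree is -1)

Insertion order: [32, 15, 45, 11, 3, 10, 42, 41, 6, 46, 23, 16]
Tree (level-order array): [32, 15, 45, 11, 23, 42, 46, 3, None, 16, None, 41, None, None, None, None, 10, None, None, None, None, 6]
Compute height bottom-up (empty subtree = -1):
  height(6) = 1 + max(-1, -1) = 0
  height(10) = 1 + max(0, -1) = 1
  height(3) = 1 + max(-1, 1) = 2
  height(11) = 1 + max(2, -1) = 3
  height(16) = 1 + max(-1, -1) = 0
  height(23) = 1 + max(0, -1) = 1
  height(15) = 1 + max(3, 1) = 4
  height(41) = 1 + max(-1, -1) = 0
  height(42) = 1 + max(0, -1) = 1
  height(46) = 1 + max(-1, -1) = 0
  height(45) = 1 + max(1, 0) = 2
  height(32) = 1 + max(4, 2) = 5
Height = 5


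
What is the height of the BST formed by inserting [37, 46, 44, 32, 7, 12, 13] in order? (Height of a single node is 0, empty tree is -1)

Insertion order: [37, 46, 44, 32, 7, 12, 13]
Tree (level-order array): [37, 32, 46, 7, None, 44, None, None, 12, None, None, None, 13]
Compute height bottom-up (empty subtree = -1):
  height(13) = 1 + max(-1, -1) = 0
  height(12) = 1 + max(-1, 0) = 1
  height(7) = 1 + max(-1, 1) = 2
  height(32) = 1 + max(2, -1) = 3
  height(44) = 1 + max(-1, -1) = 0
  height(46) = 1 + max(0, -1) = 1
  height(37) = 1 + max(3, 1) = 4
Height = 4


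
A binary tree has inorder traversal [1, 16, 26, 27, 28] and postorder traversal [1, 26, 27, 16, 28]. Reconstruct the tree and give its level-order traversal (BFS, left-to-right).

Inorder:   [1, 16, 26, 27, 28]
Postorder: [1, 26, 27, 16, 28]
Algorithm: postorder visits root last, so walk postorder right-to-left;
each value is the root of the current inorder slice — split it at that
value, recurse on the right subtree first, then the left.
Recursive splits:
  root=28; inorder splits into left=[1, 16, 26, 27], right=[]
  root=16; inorder splits into left=[1], right=[26, 27]
  root=27; inorder splits into left=[26], right=[]
  root=26; inorder splits into left=[], right=[]
  root=1; inorder splits into left=[], right=[]
Reconstructed level-order: [28, 16, 1, 27, 26]


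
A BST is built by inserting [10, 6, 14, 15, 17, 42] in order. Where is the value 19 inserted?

Starting tree (level order): [10, 6, 14, None, None, None, 15, None, 17, None, 42]
Insertion path: 10 -> 14 -> 15 -> 17 -> 42
Result: insert 19 as left child of 42
Final tree (level order): [10, 6, 14, None, None, None, 15, None, 17, None, 42, 19]


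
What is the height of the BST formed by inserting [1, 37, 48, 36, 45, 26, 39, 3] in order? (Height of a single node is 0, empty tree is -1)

Insertion order: [1, 37, 48, 36, 45, 26, 39, 3]
Tree (level-order array): [1, None, 37, 36, 48, 26, None, 45, None, 3, None, 39]
Compute height bottom-up (empty subtree = -1):
  height(3) = 1 + max(-1, -1) = 0
  height(26) = 1 + max(0, -1) = 1
  height(36) = 1 + max(1, -1) = 2
  height(39) = 1 + max(-1, -1) = 0
  height(45) = 1 + max(0, -1) = 1
  height(48) = 1 + max(1, -1) = 2
  height(37) = 1 + max(2, 2) = 3
  height(1) = 1 + max(-1, 3) = 4
Height = 4


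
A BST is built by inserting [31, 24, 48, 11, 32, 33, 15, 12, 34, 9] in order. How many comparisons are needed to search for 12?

Search path for 12: 31 -> 24 -> 11 -> 15 -> 12
Found: True
Comparisons: 5


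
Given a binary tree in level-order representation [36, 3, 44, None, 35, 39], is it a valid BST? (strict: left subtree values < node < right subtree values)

Level-order array: [36, 3, 44, None, 35, 39]
Validate using subtree bounds (lo, hi): at each node, require lo < value < hi,
then recurse left with hi=value and right with lo=value.
Preorder trace (stopping at first violation):
  at node 36 with bounds (-inf, +inf): OK
  at node 3 with bounds (-inf, 36): OK
  at node 35 with bounds (3, 36): OK
  at node 44 with bounds (36, +inf): OK
  at node 39 with bounds (36, 44): OK
No violation found at any node.
Result: Valid BST


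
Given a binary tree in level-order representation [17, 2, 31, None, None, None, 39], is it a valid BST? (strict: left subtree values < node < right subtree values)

Level-order array: [17, 2, 31, None, None, None, 39]
Validate using subtree bounds (lo, hi): at each node, require lo < value < hi,
then recurse left with hi=value and right with lo=value.
Preorder trace (stopping at first violation):
  at node 17 with bounds (-inf, +inf): OK
  at node 2 with bounds (-inf, 17): OK
  at node 31 with bounds (17, +inf): OK
  at node 39 with bounds (31, +inf): OK
No violation found at any node.
Result: Valid BST


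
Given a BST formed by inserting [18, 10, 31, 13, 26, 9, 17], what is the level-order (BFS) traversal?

Tree insertion order: [18, 10, 31, 13, 26, 9, 17]
Tree (level-order array): [18, 10, 31, 9, 13, 26, None, None, None, None, 17]
BFS from the root, enqueuing left then right child of each popped node:
  queue [18] -> pop 18, enqueue [10, 31], visited so far: [18]
  queue [10, 31] -> pop 10, enqueue [9, 13], visited so far: [18, 10]
  queue [31, 9, 13] -> pop 31, enqueue [26], visited so far: [18, 10, 31]
  queue [9, 13, 26] -> pop 9, enqueue [none], visited so far: [18, 10, 31, 9]
  queue [13, 26] -> pop 13, enqueue [17], visited so far: [18, 10, 31, 9, 13]
  queue [26, 17] -> pop 26, enqueue [none], visited so far: [18, 10, 31, 9, 13, 26]
  queue [17] -> pop 17, enqueue [none], visited so far: [18, 10, 31, 9, 13, 26, 17]
Result: [18, 10, 31, 9, 13, 26, 17]


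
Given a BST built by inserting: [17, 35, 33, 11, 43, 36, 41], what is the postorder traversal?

Tree insertion order: [17, 35, 33, 11, 43, 36, 41]
Tree (level-order array): [17, 11, 35, None, None, 33, 43, None, None, 36, None, None, 41]
Postorder traversal: [11, 33, 41, 36, 43, 35, 17]


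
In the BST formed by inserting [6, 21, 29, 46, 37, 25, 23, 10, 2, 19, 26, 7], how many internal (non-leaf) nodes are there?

Tree built from: [6, 21, 29, 46, 37, 25, 23, 10, 2, 19, 26, 7]
Tree (level-order array): [6, 2, 21, None, None, 10, 29, 7, 19, 25, 46, None, None, None, None, 23, 26, 37]
Rule: An internal node has at least one child.
Per-node child counts:
  node 6: 2 child(ren)
  node 2: 0 child(ren)
  node 21: 2 child(ren)
  node 10: 2 child(ren)
  node 7: 0 child(ren)
  node 19: 0 child(ren)
  node 29: 2 child(ren)
  node 25: 2 child(ren)
  node 23: 0 child(ren)
  node 26: 0 child(ren)
  node 46: 1 child(ren)
  node 37: 0 child(ren)
Matching nodes: [6, 21, 10, 29, 25, 46]
Count of internal (non-leaf) nodes: 6


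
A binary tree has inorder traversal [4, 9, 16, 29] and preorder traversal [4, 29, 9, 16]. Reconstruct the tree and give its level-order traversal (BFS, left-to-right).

Inorder:  [4, 9, 16, 29]
Preorder: [4, 29, 9, 16]
Algorithm: preorder visits root first, so consume preorder in order;
for each root, split the current inorder slice at that value into
left-subtree inorder and right-subtree inorder, then recurse.
Recursive splits:
  root=4; inorder splits into left=[], right=[9, 16, 29]
  root=29; inorder splits into left=[9, 16], right=[]
  root=9; inorder splits into left=[], right=[16]
  root=16; inorder splits into left=[], right=[]
Reconstructed level-order: [4, 29, 9, 16]


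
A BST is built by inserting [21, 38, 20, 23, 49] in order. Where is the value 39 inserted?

Starting tree (level order): [21, 20, 38, None, None, 23, 49]
Insertion path: 21 -> 38 -> 49
Result: insert 39 as left child of 49
Final tree (level order): [21, 20, 38, None, None, 23, 49, None, None, 39]


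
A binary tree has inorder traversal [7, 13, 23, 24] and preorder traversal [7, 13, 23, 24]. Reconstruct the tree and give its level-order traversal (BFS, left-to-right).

Inorder:  [7, 13, 23, 24]
Preorder: [7, 13, 23, 24]
Algorithm: preorder visits root first, so consume preorder in order;
for each root, split the current inorder slice at that value into
left-subtree inorder and right-subtree inorder, then recurse.
Recursive splits:
  root=7; inorder splits into left=[], right=[13, 23, 24]
  root=13; inorder splits into left=[], right=[23, 24]
  root=23; inorder splits into left=[], right=[24]
  root=24; inorder splits into left=[], right=[]
Reconstructed level-order: [7, 13, 23, 24]


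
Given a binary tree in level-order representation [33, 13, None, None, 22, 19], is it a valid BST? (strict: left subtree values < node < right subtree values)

Level-order array: [33, 13, None, None, 22, 19]
Validate using subtree bounds (lo, hi): at each node, require lo < value < hi,
then recurse left with hi=value and right with lo=value.
Preorder trace (stopping at first violation):
  at node 33 with bounds (-inf, +inf): OK
  at node 13 with bounds (-inf, 33): OK
  at node 22 with bounds (13, 33): OK
  at node 19 with bounds (13, 22): OK
No violation found at any node.
Result: Valid BST


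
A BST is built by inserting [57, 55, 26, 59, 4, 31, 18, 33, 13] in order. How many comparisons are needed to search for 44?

Search path for 44: 57 -> 55 -> 26 -> 31 -> 33
Found: False
Comparisons: 5


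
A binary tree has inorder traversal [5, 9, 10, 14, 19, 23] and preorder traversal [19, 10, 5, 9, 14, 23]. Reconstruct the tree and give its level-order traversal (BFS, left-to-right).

Inorder:  [5, 9, 10, 14, 19, 23]
Preorder: [19, 10, 5, 9, 14, 23]
Algorithm: preorder visits root first, so consume preorder in order;
for each root, split the current inorder slice at that value into
left-subtree inorder and right-subtree inorder, then recurse.
Recursive splits:
  root=19; inorder splits into left=[5, 9, 10, 14], right=[23]
  root=10; inorder splits into left=[5, 9], right=[14]
  root=5; inorder splits into left=[], right=[9]
  root=9; inorder splits into left=[], right=[]
  root=14; inorder splits into left=[], right=[]
  root=23; inorder splits into left=[], right=[]
Reconstructed level-order: [19, 10, 23, 5, 14, 9]


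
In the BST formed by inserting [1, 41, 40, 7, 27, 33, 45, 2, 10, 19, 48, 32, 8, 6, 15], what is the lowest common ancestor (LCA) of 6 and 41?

Tree insertion order: [1, 41, 40, 7, 27, 33, 45, 2, 10, 19, 48, 32, 8, 6, 15]
Tree (level-order array): [1, None, 41, 40, 45, 7, None, None, 48, 2, 27, None, None, None, 6, 10, 33, None, None, 8, 19, 32, None, None, None, 15]
In a BST, the LCA of p=6, q=41 is the first node v on the
root-to-leaf path with p <= v <= q (go left if both < v, right if both > v).
Walk from root:
  at 1: both 6 and 41 > 1, go right
  at 41: 6 <= 41 <= 41, this is the LCA
LCA = 41


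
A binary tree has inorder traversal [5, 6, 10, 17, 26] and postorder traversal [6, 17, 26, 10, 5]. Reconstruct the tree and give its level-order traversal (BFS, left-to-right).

Inorder:   [5, 6, 10, 17, 26]
Postorder: [6, 17, 26, 10, 5]
Algorithm: postorder visits root last, so walk postorder right-to-left;
each value is the root of the current inorder slice — split it at that
value, recurse on the right subtree first, then the left.
Recursive splits:
  root=5; inorder splits into left=[], right=[6, 10, 17, 26]
  root=10; inorder splits into left=[6], right=[17, 26]
  root=26; inorder splits into left=[17], right=[]
  root=17; inorder splits into left=[], right=[]
  root=6; inorder splits into left=[], right=[]
Reconstructed level-order: [5, 10, 6, 26, 17]


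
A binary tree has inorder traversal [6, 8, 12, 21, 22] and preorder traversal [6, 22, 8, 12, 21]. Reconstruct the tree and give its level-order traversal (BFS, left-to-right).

Inorder:  [6, 8, 12, 21, 22]
Preorder: [6, 22, 8, 12, 21]
Algorithm: preorder visits root first, so consume preorder in order;
for each root, split the current inorder slice at that value into
left-subtree inorder and right-subtree inorder, then recurse.
Recursive splits:
  root=6; inorder splits into left=[], right=[8, 12, 21, 22]
  root=22; inorder splits into left=[8, 12, 21], right=[]
  root=8; inorder splits into left=[], right=[12, 21]
  root=12; inorder splits into left=[], right=[21]
  root=21; inorder splits into left=[], right=[]
Reconstructed level-order: [6, 22, 8, 12, 21]


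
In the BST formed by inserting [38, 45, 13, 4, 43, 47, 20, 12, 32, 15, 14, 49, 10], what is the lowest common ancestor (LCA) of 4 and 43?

Tree insertion order: [38, 45, 13, 4, 43, 47, 20, 12, 32, 15, 14, 49, 10]
Tree (level-order array): [38, 13, 45, 4, 20, 43, 47, None, 12, 15, 32, None, None, None, 49, 10, None, 14]
In a BST, the LCA of p=4, q=43 is the first node v on the
root-to-leaf path with p <= v <= q (go left if both < v, right if both > v).
Walk from root:
  at 38: 4 <= 38 <= 43, this is the LCA
LCA = 38


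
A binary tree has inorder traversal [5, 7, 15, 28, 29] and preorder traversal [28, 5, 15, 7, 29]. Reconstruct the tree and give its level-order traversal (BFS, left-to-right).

Inorder:  [5, 7, 15, 28, 29]
Preorder: [28, 5, 15, 7, 29]
Algorithm: preorder visits root first, so consume preorder in order;
for each root, split the current inorder slice at that value into
left-subtree inorder and right-subtree inorder, then recurse.
Recursive splits:
  root=28; inorder splits into left=[5, 7, 15], right=[29]
  root=5; inorder splits into left=[], right=[7, 15]
  root=15; inorder splits into left=[7], right=[]
  root=7; inorder splits into left=[], right=[]
  root=29; inorder splits into left=[], right=[]
Reconstructed level-order: [28, 5, 29, 15, 7]


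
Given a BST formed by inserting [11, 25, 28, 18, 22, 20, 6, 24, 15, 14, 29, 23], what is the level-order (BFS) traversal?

Tree insertion order: [11, 25, 28, 18, 22, 20, 6, 24, 15, 14, 29, 23]
Tree (level-order array): [11, 6, 25, None, None, 18, 28, 15, 22, None, 29, 14, None, 20, 24, None, None, None, None, None, None, 23]
BFS from the root, enqueuing left then right child of each popped node:
  queue [11] -> pop 11, enqueue [6, 25], visited so far: [11]
  queue [6, 25] -> pop 6, enqueue [none], visited so far: [11, 6]
  queue [25] -> pop 25, enqueue [18, 28], visited so far: [11, 6, 25]
  queue [18, 28] -> pop 18, enqueue [15, 22], visited so far: [11, 6, 25, 18]
  queue [28, 15, 22] -> pop 28, enqueue [29], visited so far: [11, 6, 25, 18, 28]
  queue [15, 22, 29] -> pop 15, enqueue [14], visited so far: [11, 6, 25, 18, 28, 15]
  queue [22, 29, 14] -> pop 22, enqueue [20, 24], visited so far: [11, 6, 25, 18, 28, 15, 22]
  queue [29, 14, 20, 24] -> pop 29, enqueue [none], visited so far: [11, 6, 25, 18, 28, 15, 22, 29]
  queue [14, 20, 24] -> pop 14, enqueue [none], visited so far: [11, 6, 25, 18, 28, 15, 22, 29, 14]
  queue [20, 24] -> pop 20, enqueue [none], visited so far: [11, 6, 25, 18, 28, 15, 22, 29, 14, 20]
  queue [24] -> pop 24, enqueue [23], visited so far: [11, 6, 25, 18, 28, 15, 22, 29, 14, 20, 24]
  queue [23] -> pop 23, enqueue [none], visited so far: [11, 6, 25, 18, 28, 15, 22, 29, 14, 20, 24, 23]
Result: [11, 6, 25, 18, 28, 15, 22, 29, 14, 20, 24, 23]


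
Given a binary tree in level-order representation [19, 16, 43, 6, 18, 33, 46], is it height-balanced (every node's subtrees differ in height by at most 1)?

Tree (level-order array): [19, 16, 43, 6, 18, 33, 46]
Definition: a tree is height-balanced if, at every node, |h(left) - h(right)| <= 1 (empty subtree has height -1).
Bottom-up per-node check:
  node 6: h_left=-1, h_right=-1, diff=0 [OK], height=0
  node 18: h_left=-1, h_right=-1, diff=0 [OK], height=0
  node 16: h_left=0, h_right=0, diff=0 [OK], height=1
  node 33: h_left=-1, h_right=-1, diff=0 [OK], height=0
  node 46: h_left=-1, h_right=-1, diff=0 [OK], height=0
  node 43: h_left=0, h_right=0, diff=0 [OK], height=1
  node 19: h_left=1, h_right=1, diff=0 [OK], height=2
All nodes satisfy the balance condition.
Result: Balanced


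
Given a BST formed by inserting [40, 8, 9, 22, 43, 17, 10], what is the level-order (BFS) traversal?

Tree insertion order: [40, 8, 9, 22, 43, 17, 10]
Tree (level-order array): [40, 8, 43, None, 9, None, None, None, 22, 17, None, 10]
BFS from the root, enqueuing left then right child of each popped node:
  queue [40] -> pop 40, enqueue [8, 43], visited so far: [40]
  queue [8, 43] -> pop 8, enqueue [9], visited so far: [40, 8]
  queue [43, 9] -> pop 43, enqueue [none], visited so far: [40, 8, 43]
  queue [9] -> pop 9, enqueue [22], visited so far: [40, 8, 43, 9]
  queue [22] -> pop 22, enqueue [17], visited so far: [40, 8, 43, 9, 22]
  queue [17] -> pop 17, enqueue [10], visited so far: [40, 8, 43, 9, 22, 17]
  queue [10] -> pop 10, enqueue [none], visited so far: [40, 8, 43, 9, 22, 17, 10]
Result: [40, 8, 43, 9, 22, 17, 10]
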